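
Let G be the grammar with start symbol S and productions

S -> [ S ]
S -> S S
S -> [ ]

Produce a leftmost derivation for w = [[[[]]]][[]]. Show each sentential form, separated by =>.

S => SS => [S]S => [[S]]S => [[[S]]]S => [[[[]]]]S => [[[[]]]][S] => [[[[]]]][[]]

S => SS   [S -> S S]
SS => [S]S   [S -> [ S ]]
[S]S => [[S]]S   [S -> [ S ]]
[[S]]S => [[[S]]]S   [S -> [ S ]]
[[[S]]]S => [[[[]]]]S   [S -> [ ]]
[[[[]]]]S => [[[[]]]][S]   [S -> [ S ]]
[[[[]]]][S] => [[[[]]]][[]]   [S -> [ ]]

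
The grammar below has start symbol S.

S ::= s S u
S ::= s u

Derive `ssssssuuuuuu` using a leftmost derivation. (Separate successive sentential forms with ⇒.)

S ⇒ sSu ⇒ ssSuu ⇒ sssSuuu ⇒ ssssSuuuu ⇒ sssssSuuuuu ⇒ ssssssuuuuuu

S ⇒ sSu   [S ::= s S u]
sSu ⇒ ssSuu   [S ::= s S u]
ssSuu ⇒ sssSuuu   [S ::= s S u]
sssSuuu ⇒ ssssSuuuu   [S ::= s S u]
ssssSuuuu ⇒ sssssSuuuuu   [S ::= s S u]
sssssSuuuuu ⇒ ssssssuuuuuu   [S ::= s u]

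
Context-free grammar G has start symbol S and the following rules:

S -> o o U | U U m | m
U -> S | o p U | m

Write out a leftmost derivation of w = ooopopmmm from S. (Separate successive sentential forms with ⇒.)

S⇒ooU⇒ooS⇒ooUUm⇒ooopUUm⇒ooopopUUm⇒ooopopmUm⇒ooopopmmm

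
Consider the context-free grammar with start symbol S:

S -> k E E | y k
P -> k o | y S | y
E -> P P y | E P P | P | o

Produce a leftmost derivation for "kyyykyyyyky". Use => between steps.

S => kEE => kPPyE => kyPyE => kyySyE => kyyykyE => kyyykyPPy => kyyykyyPy => kyyykyyySy => kyyykyyyyky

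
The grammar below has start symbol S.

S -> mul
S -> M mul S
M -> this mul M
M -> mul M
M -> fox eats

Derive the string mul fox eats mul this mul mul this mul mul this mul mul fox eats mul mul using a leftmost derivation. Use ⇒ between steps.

S ⇒ M mul S   [S -> M mul S]
M mul S ⇒ mul M mul S   [M -> mul M]
mul M mul S ⇒ mul fox eats mul S   [M -> fox eats]
mul fox eats mul S ⇒ mul fox eats mul M mul S   [S -> M mul S]
mul fox eats mul M mul S ⇒ mul fox eats mul this mul M mul S   [M -> this mul M]
mul fox eats mul this mul M mul S ⇒ mul fox eats mul this mul mul M mul S   [M -> mul M]
mul fox eats mul this mul mul M mul S ⇒ mul fox eats mul this mul mul this mul M mul S   [M -> this mul M]
mul fox eats mul this mul mul this mul M mul S ⇒ mul fox eats mul this mul mul this mul mul M mul S   [M -> mul M]
mul fox eats mul this mul mul this mul mul M mul S ⇒ mul fox eats mul this mul mul this mul mul this mul M mul S   [M -> this mul M]
mul fox eats mul this mul mul this mul mul this mul M mul S ⇒ mul fox eats mul this mul mul this mul mul this mul mul M mul S   [M -> mul M]
mul fox eats mul this mul mul this mul mul this mul mul M mul S ⇒ mul fox eats mul this mul mul this mul mul this mul mul fox eats mul S   [M -> fox eats]
mul fox eats mul this mul mul this mul mul this mul mul fox eats mul S ⇒ mul fox eats mul this mul mul this mul mul this mul mul fox eats mul mul   [S -> mul]

S ⇒ M mul S ⇒ mul M mul S ⇒ mul fox eats mul S ⇒ mul fox eats mul M mul S ⇒ mul fox eats mul this mul M mul S ⇒ mul fox eats mul this mul mul M mul S ⇒ mul fox eats mul this mul mul this mul M mul S ⇒ mul fox eats mul this mul mul this mul mul M mul S ⇒ mul fox eats mul this mul mul this mul mul this mul M mul S ⇒ mul fox eats mul this mul mul this mul mul this mul mul M mul S ⇒ mul fox eats mul this mul mul this mul mul this mul mul fox eats mul S ⇒ mul fox eats mul this mul mul this mul mul this mul mul fox eats mul mul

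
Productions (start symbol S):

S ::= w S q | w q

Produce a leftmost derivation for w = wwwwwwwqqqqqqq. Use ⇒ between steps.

S ⇒ wSq ⇒ wwSqq ⇒ wwwSqqq ⇒ wwwwSqqqq ⇒ wwwwwSqqqqq ⇒ wwwwwwSqqqqqq ⇒ wwwwwwwqqqqqqq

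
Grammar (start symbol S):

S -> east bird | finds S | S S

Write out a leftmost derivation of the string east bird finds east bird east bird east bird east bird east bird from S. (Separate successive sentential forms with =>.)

S => S S => east bird S => east bird S S => east bird finds S S => east bird finds S S S => east bird finds east bird S S => east bird finds east bird S S S => east bird finds east bird east bird S S => east bird finds east bird east bird S S S => east bird finds east bird east bird east bird S S => east bird finds east bird east bird east bird east bird S => east bird finds east bird east bird east bird east bird east bird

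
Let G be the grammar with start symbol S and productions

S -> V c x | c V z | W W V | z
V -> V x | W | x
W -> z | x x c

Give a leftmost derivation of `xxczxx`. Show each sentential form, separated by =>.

S => WWV => xxcWV => xxczV => xxczVx => xxczxx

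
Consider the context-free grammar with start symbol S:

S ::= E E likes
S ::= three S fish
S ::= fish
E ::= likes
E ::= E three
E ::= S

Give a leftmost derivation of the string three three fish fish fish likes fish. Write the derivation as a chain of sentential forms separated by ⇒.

S ⇒ three S fish ⇒ three E E likes fish ⇒ three S E likes fish ⇒ three three S fish E likes fish ⇒ three three fish fish E likes fish ⇒ three three fish fish S likes fish ⇒ three three fish fish fish likes fish

S ⇒ three S fish   [S ::= three S fish]
three S fish ⇒ three E E likes fish   [S ::= E E likes]
three E E likes fish ⇒ three S E likes fish   [E ::= S]
three S E likes fish ⇒ three three S fish E likes fish   [S ::= three S fish]
three three S fish E likes fish ⇒ three three fish fish E likes fish   [S ::= fish]
three three fish fish E likes fish ⇒ three three fish fish S likes fish   [E ::= S]
three three fish fish S likes fish ⇒ three three fish fish fish likes fish   [S ::= fish]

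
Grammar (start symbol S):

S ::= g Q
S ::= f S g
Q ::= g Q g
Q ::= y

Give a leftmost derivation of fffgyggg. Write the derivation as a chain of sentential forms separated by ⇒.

S⇒fSg⇒ffSgg⇒fffSggg⇒fffgQggg⇒fffgyggg

S ⇒ fSg   [S ::= f S g]
fSg ⇒ ffSgg   [S ::= f S g]
ffSgg ⇒ fffSggg   [S ::= f S g]
fffSggg ⇒ fffgQggg   [S ::= g Q]
fffgQggg ⇒ fffgyggg   [Q ::= y]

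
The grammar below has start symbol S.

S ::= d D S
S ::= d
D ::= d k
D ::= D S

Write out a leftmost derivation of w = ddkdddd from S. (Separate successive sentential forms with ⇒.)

S ⇒ dDS   [S ::= d D S]
dDS ⇒ dDSS   [D ::= D S]
dDSS ⇒ dDSSS   [D ::= D S]
dDSSS ⇒ dDSSSS   [D ::= D S]
dDSSSS ⇒ ddkSSSS   [D ::= d k]
ddkSSSS ⇒ ddkdSSS   [S ::= d]
ddkdSSS ⇒ ddkddSS   [S ::= d]
ddkddSS ⇒ ddkdddS   [S ::= d]
ddkdddS ⇒ ddkdddd   [S ::= d]

S⇒dDS⇒dDSS⇒dDSSS⇒dDSSSS⇒ddkSSSS⇒ddkdSSS⇒ddkddSS⇒ddkdddS⇒ddkdddd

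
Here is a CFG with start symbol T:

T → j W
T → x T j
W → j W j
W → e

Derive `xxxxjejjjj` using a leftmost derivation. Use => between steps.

T => xTj   [T → x T j]
xTj => xxTjj   [T → x T j]
xxTjj => xxxTjjj   [T → x T j]
xxxTjjj => xxxxTjjjj   [T → x T j]
xxxxTjjjj => xxxxjWjjjj   [T → j W]
xxxxjWjjjj => xxxxjejjjj   [W → e]

T => xTj => xxTjj => xxxTjjj => xxxxTjjjj => xxxxjWjjjj => xxxxjejjjj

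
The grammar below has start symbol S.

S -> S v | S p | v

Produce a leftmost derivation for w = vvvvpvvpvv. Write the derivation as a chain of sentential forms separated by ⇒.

S⇒Sv⇒Svv⇒Spvv⇒Svpvv⇒Svvpvv⇒Spvvpvv⇒Svpvvpvv⇒Svvpvvpvv⇒Svvvpvvpvv⇒vvvvpvvpvv

S ⇒ Sv   [S -> S v]
Sv ⇒ Svv   [S -> S v]
Svv ⇒ Spvv   [S -> S p]
Spvv ⇒ Svpvv   [S -> S v]
Svpvv ⇒ Svvpvv   [S -> S v]
Svvpvv ⇒ Spvvpvv   [S -> S p]
Spvvpvv ⇒ Svpvvpvv   [S -> S v]
Svpvvpvv ⇒ Svvpvvpvv   [S -> S v]
Svvpvvpvv ⇒ Svvvpvvpvv   [S -> S v]
Svvvpvvpvv ⇒ vvvvpvvpvv   [S -> v]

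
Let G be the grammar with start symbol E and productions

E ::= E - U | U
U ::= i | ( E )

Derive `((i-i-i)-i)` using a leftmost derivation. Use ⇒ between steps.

E ⇒ U ⇒ (E) ⇒ (E-U) ⇒ (U-U) ⇒ ((E)-U) ⇒ ((E-U)-U) ⇒ ((E-U-U)-U) ⇒ ((U-U-U)-U) ⇒ ((i-U-U)-U) ⇒ ((i-i-U)-U) ⇒ ((i-i-i)-U) ⇒ ((i-i-i)-i)

E ⇒ U   [E ::= U]
U ⇒ (E)   [U ::= ( E )]
(E) ⇒ (E-U)   [E ::= E - U]
(E-U) ⇒ (U-U)   [E ::= U]
(U-U) ⇒ ((E)-U)   [U ::= ( E )]
((E)-U) ⇒ ((E-U)-U)   [E ::= E - U]
((E-U)-U) ⇒ ((E-U-U)-U)   [E ::= E - U]
((E-U-U)-U) ⇒ ((U-U-U)-U)   [E ::= U]
((U-U-U)-U) ⇒ ((i-U-U)-U)   [U ::= i]
((i-U-U)-U) ⇒ ((i-i-U)-U)   [U ::= i]
((i-i-U)-U) ⇒ ((i-i-i)-U)   [U ::= i]
((i-i-i)-U) ⇒ ((i-i-i)-i)   [U ::= i]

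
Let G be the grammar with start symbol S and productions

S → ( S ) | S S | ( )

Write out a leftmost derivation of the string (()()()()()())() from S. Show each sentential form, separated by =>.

S => SS   [S → S S]
SS => (S)S   [S → ( S )]
(S)S => (SS)S   [S → S S]
(SS)S => (SSS)S   [S → S S]
(SSS)S => (SSSS)S   [S → S S]
(SSSS)S => (SSSSS)S   [S → S S]
(SSSSS)S => (SSSSSS)S   [S → S S]
(SSSSSS)S => (()SSSSS)S   [S → ( )]
(()SSSSS)S => (()()SSSS)S   [S → ( )]
(()()SSSS)S => (()()()SSS)S   [S → ( )]
(()()()SSS)S => (()()()()SS)S   [S → ( )]
(()()()()SS)S => (()()()()()S)S   [S → ( )]
(()()()()()S)S => (()()()()()())S   [S → ( )]
(()()()()()())S => (()()()()()())()   [S → ( )]

S => SS => (S)S => (SS)S => (SSS)S => (SSSS)S => (SSSSS)S => (SSSSSS)S => (()SSSSS)S => (()()SSSS)S => (()()()SSS)S => (()()()()SS)S => (()()()()()S)S => (()()()()()())S => (()()()()()())()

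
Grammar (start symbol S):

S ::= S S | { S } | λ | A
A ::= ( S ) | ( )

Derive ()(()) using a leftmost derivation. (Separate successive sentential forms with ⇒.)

S ⇒ SS ⇒ AS ⇒ ()S ⇒ ()A ⇒ ()(S) ⇒ ()(A) ⇒ ()((S)) ⇒ ()(())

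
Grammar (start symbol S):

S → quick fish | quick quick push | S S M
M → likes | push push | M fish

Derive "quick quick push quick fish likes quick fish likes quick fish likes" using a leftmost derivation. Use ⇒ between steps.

S ⇒ S S M ⇒ S S M S M ⇒ S S M S M S M ⇒ quick quick push S M S M S M ⇒ quick quick push quick fish M S M S M ⇒ quick quick push quick fish likes S M S M ⇒ quick quick push quick fish likes quick fish M S M ⇒ quick quick push quick fish likes quick fish likes S M ⇒ quick quick push quick fish likes quick fish likes quick fish M ⇒ quick quick push quick fish likes quick fish likes quick fish likes

S ⇒ S S M   [S → S S M]
S S M ⇒ S S M S M   [S → S S M]
S S M S M ⇒ S S M S M S M   [S → S S M]
S S M S M S M ⇒ quick quick push S M S M S M   [S → quick quick push]
quick quick push S M S M S M ⇒ quick quick push quick fish M S M S M   [S → quick fish]
quick quick push quick fish M S M S M ⇒ quick quick push quick fish likes S M S M   [M → likes]
quick quick push quick fish likes S M S M ⇒ quick quick push quick fish likes quick fish M S M   [S → quick fish]
quick quick push quick fish likes quick fish M S M ⇒ quick quick push quick fish likes quick fish likes S M   [M → likes]
quick quick push quick fish likes quick fish likes S M ⇒ quick quick push quick fish likes quick fish likes quick fish M   [S → quick fish]
quick quick push quick fish likes quick fish likes quick fish M ⇒ quick quick push quick fish likes quick fish likes quick fish likes   [M → likes]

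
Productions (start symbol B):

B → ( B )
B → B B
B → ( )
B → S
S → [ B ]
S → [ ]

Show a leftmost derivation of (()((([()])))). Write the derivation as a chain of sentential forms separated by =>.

B => (B)   [B → ( B )]
(B) => (BB)   [B → B B]
(BB) => (()B)   [B → ( )]
(()B) => (()(B))   [B → ( B )]
(()(B)) => (()((B)))   [B → ( B )]
(()((B))) => (()(((B))))   [B → ( B )]
(()(((B)))) => (()(((S))))   [B → S]
(()(((S)))) => (()((([B]))))   [S → [ B ]]
(()((([B])))) => (()((([()]))))   [B → ( )]

B => (B) => (BB) => (()B) => (()(B)) => (()((B))) => (()(((B)))) => (()(((S)))) => (()((([B])))) => (()((([()]))))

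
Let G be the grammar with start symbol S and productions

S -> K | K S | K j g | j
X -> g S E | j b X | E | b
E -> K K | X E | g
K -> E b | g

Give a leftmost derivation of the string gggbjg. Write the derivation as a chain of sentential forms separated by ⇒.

S⇒KS⇒gS⇒gKjg⇒gEbjg⇒gKKbjg⇒ggKbjg⇒gggbjg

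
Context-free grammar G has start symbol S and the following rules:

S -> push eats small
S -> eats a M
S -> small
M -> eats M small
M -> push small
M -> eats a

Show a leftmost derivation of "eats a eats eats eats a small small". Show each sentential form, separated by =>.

S => eats a M => eats a eats M small => eats a eats eats M small small => eats a eats eats eats a small small

S => eats a M   [S -> eats a M]
eats a M => eats a eats M small   [M -> eats M small]
eats a eats M small => eats a eats eats M small small   [M -> eats M small]
eats a eats eats M small small => eats a eats eats eats a small small   [M -> eats a]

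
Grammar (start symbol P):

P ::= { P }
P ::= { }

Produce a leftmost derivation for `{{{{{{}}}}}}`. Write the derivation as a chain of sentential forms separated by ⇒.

P ⇒ {P}   [P ::= { P }]
{P} ⇒ {{P}}   [P ::= { P }]
{{P}} ⇒ {{{P}}}   [P ::= { P }]
{{{P}}} ⇒ {{{{P}}}}   [P ::= { P }]
{{{{P}}}} ⇒ {{{{{P}}}}}   [P ::= { P }]
{{{{{P}}}}} ⇒ {{{{{{}}}}}}   [P ::= { }]

P ⇒ {P} ⇒ {{P}} ⇒ {{{P}}} ⇒ {{{{P}}}} ⇒ {{{{{P}}}}} ⇒ {{{{{{}}}}}}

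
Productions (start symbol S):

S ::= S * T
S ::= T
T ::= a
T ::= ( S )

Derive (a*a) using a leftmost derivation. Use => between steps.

S => T => (S) => (S*T) => (T*T) => (a*T) => (a*a)

S => T   [S ::= T]
T => (S)   [T ::= ( S )]
(S) => (S*T)   [S ::= S * T]
(S*T) => (T*T)   [S ::= T]
(T*T) => (a*T)   [T ::= a]
(a*T) => (a*a)   [T ::= a]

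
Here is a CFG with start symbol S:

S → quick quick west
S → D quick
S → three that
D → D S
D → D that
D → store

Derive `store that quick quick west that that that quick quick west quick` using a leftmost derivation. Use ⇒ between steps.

S ⇒ D quick   [S → D quick]
D quick ⇒ D S quick   [D → D S]
D S quick ⇒ D that S quick   [D → D that]
D that S quick ⇒ D that that S quick   [D → D that]
D that that S quick ⇒ D that that that S quick   [D → D that]
D that that that S quick ⇒ D S that that that S quick   [D → D S]
D S that that that S quick ⇒ D that S that that that S quick   [D → D that]
D that S that that that S quick ⇒ store that S that that that S quick   [D → store]
store that S that that that S quick ⇒ store that quick quick west that that that S quick   [S → quick quick west]
store that quick quick west that that that S quick ⇒ store that quick quick west that that that quick quick west quick   [S → quick quick west]

S ⇒ D quick ⇒ D S quick ⇒ D that S quick ⇒ D that that S quick ⇒ D that that that S quick ⇒ D S that that that S quick ⇒ D that S that that that S quick ⇒ store that S that that that S quick ⇒ store that quick quick west that that that S quick ⇒ store that quick quick west that that that quick quick west quick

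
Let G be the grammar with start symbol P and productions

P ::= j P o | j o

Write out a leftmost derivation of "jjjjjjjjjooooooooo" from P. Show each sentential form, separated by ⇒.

P ⇒ jPo ⇒ jjPoo ⇒ jjjPooo ⇒ jjjjPoooo ⇒ jjjjjPooooo ⇒ jjjjjjPoooooo ⇒ jjjjjjjPooooooo ⇒ jjjjjjjjPoooooooo ⇒ jjjjjjjjjooooooooo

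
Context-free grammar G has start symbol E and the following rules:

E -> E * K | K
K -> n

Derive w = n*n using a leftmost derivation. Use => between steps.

E=>E*K=>K*K=>n*K=>n*n

E => E*K   [E -> E * K]
E*K => K*K   [E -> K]
K*K => n*K   [K -> n]
n*K => n*n   [K -> n]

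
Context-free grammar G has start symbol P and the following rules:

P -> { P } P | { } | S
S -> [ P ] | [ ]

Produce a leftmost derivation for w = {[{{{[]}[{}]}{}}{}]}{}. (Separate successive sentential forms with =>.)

P=>{P}P=>{S}P=>{[P]}P=>{[{P}P]}P=>{[{{P}P}P]}P=>{[{{{P}P}P}P]}P=>{[{{{S}P}P}P]}P=>{[{{{[]}P}P}P]}P=>{[{{{[]}S}P}P]}P=>{[{{{[]}[P]}P}P]}P=>{[{{{[]}[{}]}P}P]}P=>{[{{{[]}[{}]}{}}P]}P=>{[{{{[]}[{}]}{}}{}]}P=>{[{{{[]}[{}]}{}}{}]}{}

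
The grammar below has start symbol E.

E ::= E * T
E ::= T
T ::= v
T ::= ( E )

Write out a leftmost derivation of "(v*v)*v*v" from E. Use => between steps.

E => E*T => E*T*T => T*T*T => (E)*T*T => (E*T)*T*T => (T*T)*T*T => (v*T)*T*T => (v*v)*T*T => (v*v)*v*T => (v*v)*v*v

E => E*T   [E ::= E * T]
E*T => E*T*T   [E ::= E * T]
E*T*T => T*T*T   [E ::= T]
T*T*T => (E)*T*T   [T ::= ( E )]
(E)*T*T => (E*T)*T*T   [E ::= E * T]
(E*T)*T*T => (T*T)*T*T   [E ::= T]
(T*T)*T*T => (v*T)*T*T   [T ::= v]
(v*T)*T*T => (v*v)*T*T   [T ::= v]
(v*v)*T*T => (v*v)*v*T   [T ::= v]
(v*v)*v*T => (v*v)*v*v   [T ::= v]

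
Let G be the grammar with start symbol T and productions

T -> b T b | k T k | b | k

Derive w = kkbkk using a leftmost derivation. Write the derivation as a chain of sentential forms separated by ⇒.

T⇒kTk⇒kkTkk⇒kkbkk

T ⇒ kTk   [T -> k T k]
kTk ⇒ kkTkk   [T -> k T k]
kkTkk ⇒ kkbkk   [T -> b]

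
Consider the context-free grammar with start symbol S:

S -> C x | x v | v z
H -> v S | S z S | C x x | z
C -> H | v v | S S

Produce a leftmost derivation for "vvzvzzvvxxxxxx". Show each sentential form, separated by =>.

S=>Cx=>Hx=>vSx=>vCxx=>vHxx=>vCxxxx=>vSSxxxx=>vvzSxxxx=>vvzCxxxxx=>vvzHxxxxx=>vvzSzSxxxxx=>vvzvzzSxxxxx=>vvzvzzCxxxxxx=>vvzvzzvvxxxxxx

S => Cx   [S -> C x]
Cx => Hx   [C -> H]
Hx => vSx   [H -> v S]
vSx => vCxx   [S -> C x]
vCxx => vHxx   [C -> H]
vHxx => vCxxxx   [H -> C x x]
vCxxxx => vSSxxxx   [C -> S S]
vSSxxxx => vvzSxxxx   [S -> v z]
vvzSxxxx => vvzCxxxxx   [S -> C x]
vvzCxxxxx => vvzHxxxxx   [C -> H]
vvzHxxxxx => vvzSzSxxxxx   [H -> S z S]
vvzSzSxxxxx => vvzvzzSxxxxx   [S -> v z]
vvzvzzSxxxxx => vvzvzzCxxxxxx   [S -> C x]
vvzvzzCxxxxxx => vvzvzzvvxxxxxx   [C -> v v]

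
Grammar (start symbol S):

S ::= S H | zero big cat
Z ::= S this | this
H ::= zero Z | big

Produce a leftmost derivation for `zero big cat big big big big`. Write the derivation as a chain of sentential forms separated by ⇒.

S ⇒ S H   [S ::= S H]
S H ⇒ S H H   [S ::= S H]
S H H ⇒ S H H H   [S ::= S H]
S H H H ⇒ S H H H H   [S ::= S H]
S H H H H ⇒ zero big cat H H H H   [S ::= zero big cat]
zero big cat H H H H ⇒ zero big cat big H H H   [H ::= big]
zero big cat big H H H ⇒ zero big cat big big H H   [H ::= big]
zero big cat big big H H ⇒ zero big cat big big big H   [H ::= big]
zero big cat big big big H ⇒ zero big cat big big big big   [H ::= big]

S ⇒ S H ⇒ S H H ⇒ S H H H ⇒ S H H H H ⇒ zero big cat H H H H ⇒ zero big cat big H H H ⇒ zero big cat big big H H ⇒ zero big cat big big big H ⇒ zero big cat big big big big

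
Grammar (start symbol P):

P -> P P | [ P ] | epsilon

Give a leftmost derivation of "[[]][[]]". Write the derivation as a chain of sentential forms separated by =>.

P => PP => [P]P => [[P]]P => [[]]P => [[]]PP => [[]][P]P => [[]][[P]]P => [[]][[]]P => [[]][[]]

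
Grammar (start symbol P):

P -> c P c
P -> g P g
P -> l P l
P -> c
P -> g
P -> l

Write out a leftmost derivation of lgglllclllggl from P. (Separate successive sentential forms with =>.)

P => lPl   [P -> l P l]
lPl => lgPgl   [P -> g P g]
lgPgl => lggPggl   [P -> g P g]
lggPggl => lgglPlggl   [P -> l P l]
lgglPlggl => lggllPllggl   [P -> l P l]
lggllPllggl => lgglllPlllggl   [P -> l P l]
lgglllPlllggl => lgglllclllggl   [P -> c]

P=>lPl=>lgPgl=>lggPggl=>lgglPlggl=>lggllPllggl=>lgglllPlllggl=>lgglllclllggl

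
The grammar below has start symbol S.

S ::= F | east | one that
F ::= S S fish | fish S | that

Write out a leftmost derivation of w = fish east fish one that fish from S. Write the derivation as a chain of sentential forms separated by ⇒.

S ⇒ F ⇒ S S fish ⇒ F S fish ⇒ fish S S fish ⇒ fish east S fish ⇒ fish east F fish ⇒ fish east fish S fish ⇒ fish east fish one that fish

S ⇒ F   [S ::= F]
F ⇒ S S fish   [F ::= S S fish]
S S fish ⇒ F S fish   [S ::= F]
F S fish ⇒ fish S S fish   [F ::= fish S]
fish S S fish ⇒ fish east S fish   [S ::= east]
fish east S fish ⇒ fish east F fish   [S ::= F]
fish east F fish ⇒ fish east fish S fish   [F ::= fish S]
fish east fish S fish ⇒ fish east fish one that fish   [S ::= one that]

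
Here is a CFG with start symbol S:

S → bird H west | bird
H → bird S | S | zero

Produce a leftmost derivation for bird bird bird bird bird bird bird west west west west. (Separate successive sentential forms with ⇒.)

S ⇒ bird H west ⇒ bird bird S west ⇒ bird bird bird H west west ⇒ bird bird bird S west west ⇒ bird bird bird bird H west west west ⇒ bird bird bird bird bird S west west west ⇒ bird bird bird bird bird bird H west west west west ⇒ bird bird bird bird bird bird S west west west west ⇒ bird bird bird bird bird bird bird west west west west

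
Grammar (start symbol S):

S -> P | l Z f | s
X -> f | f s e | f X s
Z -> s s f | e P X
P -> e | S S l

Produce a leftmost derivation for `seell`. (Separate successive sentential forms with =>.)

S => P   [S -> P]
P => SSl   [P -> S S l]
SSl => sSl   [S -> s]
sSl => sPl   [S -> P]
sPl => sSSll   [P -> S S l]
sSSll => sPSll   [S -> P]
sPSll => seSll   [P -> e]
seSll => sePll   [S -> P]
sePll => seell   [P -> e]

S => P => SSl => sSl => sPl => sSSll => sPSll => seSll => sePll => seell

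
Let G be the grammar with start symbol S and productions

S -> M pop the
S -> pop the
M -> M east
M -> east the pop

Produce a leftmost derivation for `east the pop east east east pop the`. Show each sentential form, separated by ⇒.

S ⇒ M pop the ⇒ M east pop the ⇒ M east east pop the ⇒ M east east east pop the ⇒ east the pop east east east pop the

S ⇒ M pop the   [S -> M pop the]
M pop the ⇒ M east pop the   [M -> M east]
M east pop the ⇒ M east east pop the   [M -> M east]
M east east pop the ⇒ M east east east pop the   [M -> M east]
M east east east pop the ⇒ east the pop east east east pop the   [M -> east the pop]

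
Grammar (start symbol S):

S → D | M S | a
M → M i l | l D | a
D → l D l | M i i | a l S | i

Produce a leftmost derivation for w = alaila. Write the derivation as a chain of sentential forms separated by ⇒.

S ⇒ D ⇒ alS ⇒ alMS ⇒ alMilS ⇒ alailS ⇒ alaila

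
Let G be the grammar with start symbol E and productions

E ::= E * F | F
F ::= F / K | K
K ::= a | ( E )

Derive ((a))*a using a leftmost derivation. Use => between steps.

E => E*F   [E ::= E * F]
E*F => F*F   [E ::= F]
F*F => K*F   [F ::= K]
K*F => (E)*F   [K ::= ( E )]
(E)*F => (F)*F   [E ::= F]
(F)*F => (K)*F   [F ::= K]
(K)*F => ((E))*F   [K ::= ( E )]
((E))*F => ((F))*F   [E ::= F]
((F))*F => ((K))*F   [F ::= K]
((K))*F => ((a))*F   [K ::= a]
((a))*F => ((a))*K   [F ::= K]
((a))*K => ((a))*a   [K ::= a]

E=>E*F=>F*F=>K*F=>(E)*F=>(F)*F=>(K)*F=>((E))*F=>((F))*F=>((K))*F=>((a))*F=>((a))*K=>((a))*a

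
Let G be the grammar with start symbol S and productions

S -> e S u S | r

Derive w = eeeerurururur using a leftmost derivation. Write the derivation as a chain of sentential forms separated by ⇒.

S ⇒ eSuS ⇒ eeSuSuS ⇒ eeeSuSuSuS ⇒ eeeeSuSuSuSuS ⇒ eeeeruSuSuSuS ⇒ eeeeruruSuSuS ⇒ eeeerururuSuS ⇒ eeeerurururuS ⇒ eeeerurururur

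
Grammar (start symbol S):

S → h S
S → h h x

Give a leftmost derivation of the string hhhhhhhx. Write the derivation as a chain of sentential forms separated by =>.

S => hS   [S → h S]
hS => hhS   [S → h S]
hhS => hhhS   [S → h S]
hhhS => hhhhS   [S → h S]
hhhhS => hhhhhS   [S → h S]
hhhhhS => hhhhhhhx   [S → h h x]

S => hS => hhS => hhhS => hhhhS => hhhhhS => hhhhhhhx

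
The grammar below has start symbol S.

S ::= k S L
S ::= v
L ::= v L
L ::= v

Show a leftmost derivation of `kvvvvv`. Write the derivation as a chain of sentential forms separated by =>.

S => kSL => kvL => kvvL => kvvvL => kvvvvL => kvvvvv

S => kSL   [S ::= k S L]
kSL => kvL   [S ::= v]
kvL => kvvL   [L ::= v L]
kvvL => kvvvL   [L ::= v L]
kvvvL => kvvvvL   [L ::= v L]
kvvvvL => kvvvvv   [L ::= v]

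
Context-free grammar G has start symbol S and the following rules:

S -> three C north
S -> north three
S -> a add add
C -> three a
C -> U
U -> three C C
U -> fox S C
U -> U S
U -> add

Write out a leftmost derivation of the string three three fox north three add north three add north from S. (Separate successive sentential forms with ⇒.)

S ⇒ three C north ⇒ three U north ⇒ three three C C north ⇒ three three U C north ⇒ three three U S C north ⇒ three three fox S C S C north ⇒ three three fox north three C S C north ⇒ three three fox north three U S C north ⇒ three three fox north three add S C north ⇒ three three fox north three add north three C north ⇒ three three fox north three add north three U north ⇒ three three fox north three add north three add north

S ⇒ three C north   [S -> three C north]
three C north ⇒ three U north   [C -> U]
three U north ⇒ three three C C north   [U -> three C C]
three three C C north ⇒ three three U C north   [C -> U]
three three U C north ⇒ three three U S C north   [U -> U S]
three three U S C north ⇒ three three fox S C S C north   [U -> fox S C]
three three fox S C S C north ⇒ three three fox north three C S C north   [S -> north three]
three three fox north three C S C north ⇒ three three fox north three U S C north   [C -> U]
three three fox north three U S C north ⇒ three three fox north three add S C north   [U -> add]
three three fox north three add S C north ⇒ three three fox north three add north three C north   [S -> north three]
three three fox north three add north three C north ⇒ three three fox north three add north three U north   [C -> U]
three three fox north three add north three U north ⇒ three three fox north three add north three add north   [U -> add]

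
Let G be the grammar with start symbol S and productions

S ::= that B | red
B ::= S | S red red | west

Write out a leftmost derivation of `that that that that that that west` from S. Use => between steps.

S => that B => that S => that that B => that that S => that that that B => that that that S => that that that that B => that that that that S => that that that that that B => that that that that that S => that that that that that that B => that that that that that that west

S => that B   [S ::= that B]
that B => that S   [B ::= S]
that S => that that B   [S ::= that B]
that that B => that that S   [B ::= S]
that that S => that that that B   [S ::= that B]
that that that B => that that that S   [B ::= S]
that that that S => that that that that B   [S ::= that B]
that that that that B => that that that that S   [B ::= S]
that that that that S => that that that that that B   [S ::= that B]
that that that that that B => that that that that that S   [B ::= S]
that that that that that S => that that that that that that B   [S ::= that B]
that that that that that that B => that that that that that that west   [B ::= west]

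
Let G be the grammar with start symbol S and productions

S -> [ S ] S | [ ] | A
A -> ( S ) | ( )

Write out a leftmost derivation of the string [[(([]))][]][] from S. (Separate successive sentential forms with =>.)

S => [S]S   [S -> [ S ] S]
[S]S => [[S]S]S   [S -> [ S ] S]
[[S]S]S => [[A]S]S   [S -> A]
[[A]S]S => [[(S)]S]S   [A -> ( S )]
[[(S)]S]S => [[(A)]S]S   [S -> A]
[[(A)]S]S => [[((S))]S]S   [A -> ( S )]
[[((S))]S]S => [[(([]))]S]S   [S -> [ ]]
[[(([]))]S]S => [[(([]))][]]S   [S -> [ ]]
[[(([]))][]]S => [[(([]))][]][]   [S -> [ ]]

S=>[S]S=>[[S]S]S=>[[A]S]S=>[[(S)]S]S=>[[(A)]S]S=>[[((S))]S]S=>[[(([]))]S]S=>[[(([]))][]]S=>[[(([]))][]][]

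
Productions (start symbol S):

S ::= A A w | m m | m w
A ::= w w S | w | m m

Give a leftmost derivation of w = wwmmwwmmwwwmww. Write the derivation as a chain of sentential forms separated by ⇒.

S ⇒ AAw   [S ::= A A w]
AAw ⇒ wwSAw   [A ::= w w S]
wwSAw ⇒ wwAAwAw   [S ::= A A w]
wwAAwAw ⇒ wwmmAwAw   [A ::= m m]
wwmmAwAw ⇒ wwmmwwSwAw   [A ::= w w S]
wwmmwwSwAw ⇒ wwmmwwmmwAw   [S ::= m m]
wwmmwwmmwAw ⇒ wwmmwwmmwwwSw   [A ::= w w S]
wwmmwwmmwwwSw ⇒ wwmmwwmmwwwmww   [S ::= m w]

S ⇒ AAw ⇒ wwSAw ⇒ wwAAwAw ⇒ wwmmAwAw ⇒ wwmmwwSwAw ⇒ wwmmwwmmwAw ⇒ wwmmwwmmwwwSw ⇒ wwmmwwmmwwwmww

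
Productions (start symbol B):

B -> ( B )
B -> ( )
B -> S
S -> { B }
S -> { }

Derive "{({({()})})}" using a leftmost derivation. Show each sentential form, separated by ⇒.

B ⇒ S   [B -> S]
S ⇒ {B}   [S -> { B }]
{B} ⇒ {(B)}   [B -> ( B )]
{(B)} ⇒ {(S)}   [B -> S]
{(S)} ⇒ {({B})}   [S -> { B }]
{({B})} ⇒ {({(B)})}   [B -> ( B )]
{({(B)})} ⇒ {({(S)})}   [B -> S]
{({(S)})} ⇒ {({({B})})}   [S -> { B }]
{({({B})})} ⇒ {({({()})})}   [B -> ( )]

B ⇒ S ⇒ {B} ⇒ {(B)} ⇒ {(S)} ⇒ {({B})} ⇒ {({(B)})} ⇒ {({(S)})} ⇒ {({({B})})} ⇒ {({({()})})}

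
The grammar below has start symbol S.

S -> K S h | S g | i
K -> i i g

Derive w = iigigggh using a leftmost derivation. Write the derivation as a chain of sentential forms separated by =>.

S => KSh   [S -> K S h]
KSh => iigSh   [K -> i i g]
iigSh => iigSgh   [S -> S g]
iigSgh => iigSggh   [S -> S g]
iigSggh => iigSgggh   [S -> S g]
iigSgggh => iigigggh   [S -> i]

S=>KSh=>iigSh=>iigSgh=>iigSggh=>iigSgggh=>iigigggh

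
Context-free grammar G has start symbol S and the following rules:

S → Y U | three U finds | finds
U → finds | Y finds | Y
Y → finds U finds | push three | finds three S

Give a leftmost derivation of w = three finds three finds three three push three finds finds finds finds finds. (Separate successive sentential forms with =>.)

S => three U finds   [S → three U finds]
three U finds => three Y finds finds   [U → Y finds]
three Y finds finds => three finds three S finds finds   [Y → finds three S]
three finds three S finds finds => three finds three Y U finds finds   [S → Y U]
three finds three Y U finds finds => three finds three finds three S U finds finds   [Y → finds three S]
three finds three finds three S U finds finds => three finds three finds three three U finds U finds finds   [S → three U finds]
three finds three finds three three U finds U finds finds => three finds three finds three three Y finds finds U finds finds   [U → Y finds]
three finds three finds three three Y finds finds U finds finds => three finds three finds three three push three finds finds U finds finds   [Y → push three]
three finds three finds three three push three finds finds U finds finds => three finds three finds three three push three finds finds finds finds finds   [U → finds]

S => three U finds => three Y finds finds => three finds three S finds finds => three finds three Y U finds finds => three finds three finds three S U finds finds => three finds three finds three three U finds U finds finds => three finds three finds three three Y finds finds U finds finds => three finds three finds three three push three finds finds U finds finds => three finds three finds three three push three finds finds finds finds finds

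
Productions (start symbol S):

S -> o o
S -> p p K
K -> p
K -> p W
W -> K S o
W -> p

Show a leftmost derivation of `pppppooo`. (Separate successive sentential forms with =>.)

S => ppK   [S -> p p K]
ppK => pppW   [K -> p W]
pppW => pppKSo   [W -> K S o]
pppKSo => ppppWSo   [K -> p W]
ppppWSo => pppppSo   [W -> p]
pppppSo => pppppooo   [S -> o o]

S=>ppK=>pppW=>pppKSo=>ppppWSo=>pppppSo=>pppppooo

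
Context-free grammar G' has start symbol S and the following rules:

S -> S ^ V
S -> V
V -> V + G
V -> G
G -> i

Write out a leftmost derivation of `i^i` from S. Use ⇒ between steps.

S ⇒ S^V ⇒ V^V ⇒ G^V ⇒ i^V ⇒ i^G ⇒ i^i

S ⇒ S^V   [S -> S ^ V]
S^V ⇒ V^V   [S -> V]
V^V ⇒ G^V   [V -> G]
G^V ⇒ i^V   [G -> i]
i^V ⇒ i^G   [V -> G]
i^G ⇒ i^i   [G -> i]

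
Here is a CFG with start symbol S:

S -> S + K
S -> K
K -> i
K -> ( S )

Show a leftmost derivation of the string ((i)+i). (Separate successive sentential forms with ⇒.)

S⇒K⇒(S)⇒(S+K)⇒(K+K)⇒((S)+K)⇒((K)+K)⇒((i)+K)⇒((i)+i)

S ⇒ K   [S -> K]
K ⇒ (S)   [K -> ( S )]
(S) ⇒ (S+K)   [S -> S + K]
(S+K) ⇒ (K+K)   [S -> K]
(K+K) ⇒ ((S)+K)   [K -> ( S )]
((S)+K) ⇒ ((K)+K)   [S -> K]
((K)+K) ⇒ ((i)+K)   [K -> i]
((i)+K) ⇒ ((i)+i)   [K -> i]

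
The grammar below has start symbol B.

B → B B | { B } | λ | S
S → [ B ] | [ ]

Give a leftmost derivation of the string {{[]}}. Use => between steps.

B=>{B}=>{BB}=>{{B}B}=>{{S}B}=>{{[]}B}=>{{[]}}

B => {B}   [B → { B }]
{B} => {BB}   [B → B B]
{BB} => {{B}B}   [B → { B }]
{{B}B} => {{S}B}   [B → S]
{{S}B} => {{[]}B}   [S → [ ]]
{{[]}B} => {{[]}}   [B → λ]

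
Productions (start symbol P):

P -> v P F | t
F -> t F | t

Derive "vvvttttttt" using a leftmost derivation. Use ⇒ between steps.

P ⇒ vPF   [P -> v P F]
vPF ⇒ vvPFF   [P -> v P F]
vvPFF ⇒ vvvPFFF   [P -> v P F]
vvvPFFF ⇒ vvvtFFF   [P -> t]
vvvtFFF ⇒ vvvttFF   [F -> t]
vvvttFF ⇒ vvvtttF   [F -> t]
vvvtttF ⇒ vvvttttF   [F -> t F]
vvvttttF ⇒ vvvtttttF   [F -> t F]
vvvtttttF ⇒ vvvttttttF   [F -> t F]
vvvttttttF ⇒ vvvttttttt   [F -> t]

P⇒vPF⇒vvPFF⇒vvvPFFF⇒vvvtFFF⇒vvvttFF⇒vvvtttF⇒vvvttttF⇒vvvtttttF⇒vvvttttttF⇒vvvttttttt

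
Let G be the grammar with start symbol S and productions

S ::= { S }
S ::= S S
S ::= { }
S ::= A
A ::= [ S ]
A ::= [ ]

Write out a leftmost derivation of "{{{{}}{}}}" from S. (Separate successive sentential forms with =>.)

S => {S} => {{S}} => {{SS}} => {{{S}S}} => {{{{}}S}} => {{{{}}{}}}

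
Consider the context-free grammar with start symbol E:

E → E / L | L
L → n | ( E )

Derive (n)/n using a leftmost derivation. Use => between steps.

E => E/L   [E → E / L]
E/L => L/L   [E → L]
L/L => (E)/L   [L → ( E )]
(E)/L => (L)/L   [E → L]
(L)/L => (n)/L   [L → n]
(n)/L => (n)/n   [L → n]

E => E/L => L/L => (E)/L => (L)/L => (n)/L => (n)/n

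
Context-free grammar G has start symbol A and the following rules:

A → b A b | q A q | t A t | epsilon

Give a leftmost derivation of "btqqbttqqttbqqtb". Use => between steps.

A => bAb   [A → b A b]
bAb => btAtb   [A → t A t]
btAtb => btqAqtb   [A → q A q]
btqAqtb => btqqAqqtb   [A → q A q]
btqqAqqtb => btqqbAbqqtb   [A → b A b]
btqqbAbqqtb => btqqbtAtbqqtb   [A → t A t]
btqqbtAtbqqtb => btqqbttAttbqqtb   [A → t A t]
btqqbttAttbqqtb => btqqbttqAqttbqqtb   [A → q A q]
btqqbttqAqttbqqtb => btqqbttqqttbqqtb   [A → epsilon]

A=>bAb=>btAtb=>btqAqtb=>btqqAqqtb=>btqqbAbqqtb=>btqqbtAtbqqtb=>btqqbttAttbqqtb=>btqqbttqAqttbqqtb=>btqqbttqqttbqqtb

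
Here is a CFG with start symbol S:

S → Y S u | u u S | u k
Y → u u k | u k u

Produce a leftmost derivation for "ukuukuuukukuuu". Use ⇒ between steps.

S ⇒ YSu   [S → Y S u]
YSu ⇒ ukuSu   [Y → u k u]
ukuSu ⇒ ukuYSuu   [S → Y S u]
ukuYSuu ⇒ ukuukuSuu   [Y → u k u]
ukuukuSuu ⇒ ukuukuYSuuu   [S → Y S u]
ukuukuYSuuu ⇒ ukuukuuukSuuu   [Y → u u k]
ukuukuuukSuuu ⇒ ukuukuuukukuuu   [S → u k]

S ⇒ YSu ⇒ ukuSu ⇒ ukuYSuu ⇒ ukuukuSuu ⇒ ukuukuYSuuu ⇒ ukuukuuukSuuu ⇒ ukuukuuukukuuu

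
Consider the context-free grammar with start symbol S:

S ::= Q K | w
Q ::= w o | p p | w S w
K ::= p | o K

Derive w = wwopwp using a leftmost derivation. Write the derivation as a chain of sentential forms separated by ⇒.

S ⇒ QK ⇒ wSwK ⇒ wQKwK ⇒ wwoKwK ⇒ wwopwK ⇒ wwopwp

S ⇒ QK   [S ::= Q K]
QK ⇒ wSwK   [Q ::= w S w]
wSwK ⇒ wQKwK   [S ::= Q K]
wQKwK ⇒ wwoKwK   [Q ::= w o]
wwoKwK ⇒ wwopwK   [K ::= p]
wwopwK ⇒ wwopwp   [K ::= p]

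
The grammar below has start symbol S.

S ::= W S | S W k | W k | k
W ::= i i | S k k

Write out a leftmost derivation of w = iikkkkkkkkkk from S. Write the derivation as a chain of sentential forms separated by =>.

S=>WS=>SkkS=>WkkkS=>SkkkkkS=>WSkkkkkS=>SkkSkkkkkS=>WkkkSkkkkkS=>iikkkSkkkkkS=>iikkkkkkkkkS=>iikkkkkkkkkk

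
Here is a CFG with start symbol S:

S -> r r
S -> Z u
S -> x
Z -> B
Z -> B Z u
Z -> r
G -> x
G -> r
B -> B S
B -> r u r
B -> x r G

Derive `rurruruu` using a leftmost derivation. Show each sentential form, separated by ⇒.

S ⇒ Zu ⇒ Bu ⇒ BSu ⇒ rurSu ⇒ rurZuu ⇒ rurBuu ⇒ rurruruu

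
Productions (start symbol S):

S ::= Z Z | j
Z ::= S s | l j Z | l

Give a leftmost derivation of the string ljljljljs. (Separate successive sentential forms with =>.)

S => ZZ   [S ::= Z Z]
ZZ => ljZZ   [Z ::= l j Z]
ljZZ => ljljZZ   [Z ::= l j Z]
ljljZZ => ljljljZZ   [Z ::= l j Z]
ljljljZZ => ljljljlZ   [Z ::= l]
ljljljlZ => ljljljlSs   [Z ::= S s]
ljljljlSs => ljljljljs   [S ::= j]

S => ZZ => ljZZ => ljljZZ => ljljljZZ => ljljljlZ => ljljljlSs => ljljljljs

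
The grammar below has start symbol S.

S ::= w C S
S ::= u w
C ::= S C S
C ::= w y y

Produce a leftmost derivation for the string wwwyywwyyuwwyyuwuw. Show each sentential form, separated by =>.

S=>wCS=>wSCSS=>wwCSCSS=>wwwyySCSS=>wwwyywCSCSS=>wwwyywwyySCSS=>wwwyywwyyuwCSS=>wwwyywwyyuwwyySS=>wwwyywwyyuwwyyuwS=>wwwyywwyyuwwyyuwuw

S => wCS   [S ::= w C S]
wCS => wSCSS   [C ::= S C S]
wSCSS => wwCSCSS   [S ::= w C S]
wwCSCSS => wwwyySCSS   [C ::= w y y]
wwwyySCSS => wwwyywCSCSS   [S ::= w C S]
wwwyywCSCSS => wwwyywwyySCSS   [C ::= w y y]
wwwyywwyySCSS => wwwyywwyyuwCSS   [S ::= u w]
wwwyywwyyuwCSS => wwwyywwyyuwwyySS   [C ::= w y y]
wwwyywwyyuwwyySS => wwwyywwyyuwwyyuwS   [S ::= u w]
wwwyywwyyuwwyyuwS => wwwyywwyyuwwyyuwuw   [S ::= u w]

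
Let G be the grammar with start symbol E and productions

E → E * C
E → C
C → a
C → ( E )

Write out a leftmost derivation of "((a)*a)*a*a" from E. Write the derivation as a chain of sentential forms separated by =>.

E=>E*C=>E*C*C=>C*C*C=>(E)*C*C=>(E*C)*C*C=>(C*C)*C*C=>((E)*C)*C*C=>((C)*C)*C*C=>((a)*C)*C*C=>((a)*a)*C*C=>((a)*a)*a*C=>((a)*a)*a*a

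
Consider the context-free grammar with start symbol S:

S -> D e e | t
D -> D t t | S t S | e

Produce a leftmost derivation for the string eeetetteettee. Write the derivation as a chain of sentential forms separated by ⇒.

S ⇒ Dee ⇒ Dttee ⇒ StSttee ⇒ DeetSttee ⇒ eeetSttee ⇒ eeetDeettee ⇒ eeetDtteettee ⇒ eeetetteettee

S ⇒ Dee   [S -> D e e]
Dee ⇒ Dttee   [D -> D t t]
Dttee ⇒ StSttee   [D -> S t S]
StSttee ⇒ DeetSttee   [S -> D e e]
DeetSttee ⇒ eeetSttee   [D -> e]
eeetSttee ⇒ eeetDeettee   [S -> D e e]
eeetDeettee ⇒ eeetDtteettee   [D -> D t t]
eeetDtteettee ⇒ eeetetteettee   [D -> e]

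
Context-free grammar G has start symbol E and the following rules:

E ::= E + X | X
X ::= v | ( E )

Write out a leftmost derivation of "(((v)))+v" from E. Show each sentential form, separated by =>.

E => E+X   [E ::= E + X]
E+X => X+X   [E ::= X]
X+X => (E)+X   [X ::= ( E )]
(E)+X => (X)+X   [E ::= X]
(X)+X => ((E))+X   [X ::= ( E )]
((E))+X => ((X))+X   [E ::= X]
((X))+X => (((E)))+X   [X ::= ( E )]
(((E)))+X => (((X)))+X   [E ::= X]
(((X)))+X => (((v)))+X   [X ::= v]
(((v)))+X => (((v)))+v   [X ::= v]

E => E+X => X+X => (E)+X => (X)+X => ((E))+X => ((X))+X => (((E)))+X => (((X)))+X => (((v)))+X => (((v)))+v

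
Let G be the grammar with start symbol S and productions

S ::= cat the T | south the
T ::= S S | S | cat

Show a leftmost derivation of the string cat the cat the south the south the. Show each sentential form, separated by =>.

S => cat the T => cat the S S => cat the cat the T S => cat the cat the S S => cat the cat the south the S => cat the cat the south the south the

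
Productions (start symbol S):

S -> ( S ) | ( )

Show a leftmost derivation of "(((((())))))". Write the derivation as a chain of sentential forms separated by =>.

S => (S) => ((S)) => (((S))) => ((((S)))) => (((((S))))) => (((((())))))

S => (S)   [S -> ( S )]
(S) => ((S))   [S -> ( S )]
((S)) => (((S)))   [S -> ( S )]
(((S))) => ((((S))))   [S -> ( S )]
((((S)))) => (((((S)))))   [S -> ( S )]
(((((S))))) => (((((())))))   [S -> ( )]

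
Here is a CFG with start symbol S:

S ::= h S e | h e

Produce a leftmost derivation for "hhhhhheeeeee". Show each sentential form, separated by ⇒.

S ⇒ hSe   [S ::= h S e]
hSe ⇒ hhSee   [S ::= h S e]
hhSee ⇒ hhhSeee   [S ::= h S e]
hhhSeee ⇒ hhhhSeeee   [S ::= h S e]
hhhhSeeee ⇒ hhhhhSeeeee   [S ::= h S e]
hhhhhSeeeee ⇒ hhhhhheeeeee   [S ::= h e]

S ⇒ hSe ⇒ hhSee ⇒ hhhSeee ⇒ hhhhSeeee ⇒ hhhhhSeeeee ⇒ hhhhhheeeeee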